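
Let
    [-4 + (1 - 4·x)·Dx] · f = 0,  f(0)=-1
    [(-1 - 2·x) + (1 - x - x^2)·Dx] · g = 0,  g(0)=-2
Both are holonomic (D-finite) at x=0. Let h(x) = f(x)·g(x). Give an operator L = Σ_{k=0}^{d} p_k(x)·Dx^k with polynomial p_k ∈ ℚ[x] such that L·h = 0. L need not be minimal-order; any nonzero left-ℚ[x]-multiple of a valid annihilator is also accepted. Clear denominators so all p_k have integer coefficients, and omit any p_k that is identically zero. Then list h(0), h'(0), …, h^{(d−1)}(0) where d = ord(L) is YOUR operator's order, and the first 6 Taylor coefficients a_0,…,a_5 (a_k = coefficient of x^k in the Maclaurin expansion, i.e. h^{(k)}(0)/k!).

f: a_k = -1, -4, -16, -64, -256, -1024, …
g: a_k = -2, -2, -4, -6, -10, -16, …
Sym-product of L_f,L_g gives L₀ (≤ ord 1).
L = (-5 + 6·x + 12·x^2) + (1 - 5·x + 3·x^2 + 4·x^3)·Dx  (order 1).
h: a_k = 2, 10, 44, 182, 738, 2968, …
ICs: h(0) = 2.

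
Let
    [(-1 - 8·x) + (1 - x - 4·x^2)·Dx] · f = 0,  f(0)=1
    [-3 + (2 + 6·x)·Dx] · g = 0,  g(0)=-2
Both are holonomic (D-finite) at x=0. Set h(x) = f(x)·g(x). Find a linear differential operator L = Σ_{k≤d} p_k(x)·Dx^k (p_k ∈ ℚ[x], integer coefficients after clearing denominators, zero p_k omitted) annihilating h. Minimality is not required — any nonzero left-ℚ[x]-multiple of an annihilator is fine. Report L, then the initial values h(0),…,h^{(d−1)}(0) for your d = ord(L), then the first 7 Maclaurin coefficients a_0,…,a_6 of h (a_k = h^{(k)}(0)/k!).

L = (5 + 19·x + 36·x^2) + (-2 - 4·x + 14·x^2 + 24·x^3)·Dx  (order 1).
h: a_k = -2, -5, -43/4, -273/8, -4531/64, -28235/128, -242623/512, …
ICs: h(0) = -2.

f: a_k = 1, 1, 5, 9, 29, 65, 181, …
g: a_k = -2, -3, 9/4, -27/8, 405/64, -1701/128, 15309/512, …
L₀ := L_f ⊗_s L_g (sym. prod.), ord ≤ 1.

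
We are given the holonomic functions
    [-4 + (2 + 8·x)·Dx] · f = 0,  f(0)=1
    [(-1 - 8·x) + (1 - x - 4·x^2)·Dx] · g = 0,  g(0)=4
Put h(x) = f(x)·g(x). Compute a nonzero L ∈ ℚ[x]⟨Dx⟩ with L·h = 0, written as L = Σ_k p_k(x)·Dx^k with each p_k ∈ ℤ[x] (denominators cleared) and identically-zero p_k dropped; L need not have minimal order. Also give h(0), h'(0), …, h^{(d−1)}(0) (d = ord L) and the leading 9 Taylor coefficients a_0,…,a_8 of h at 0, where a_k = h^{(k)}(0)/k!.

L = (3 + 10·x + 24·x^2) + (-1 - 3·x + 8·x^2 + 16·x^3)·Dx  (order 1).
h: a_k = 4, 12, 20, 84, 124, 572, 732, 4076, 3572, …
ICs: h(0) = 4.

f: a_k = 1, 2, -2, 4, -10, 28, -84, 264, -858, …
g: a_k = 4, 4, 20, 36, 116, 260, 724, 1764, 4660, …
Sym-product of L_f,L_g gives L₀ (≤ ord 1).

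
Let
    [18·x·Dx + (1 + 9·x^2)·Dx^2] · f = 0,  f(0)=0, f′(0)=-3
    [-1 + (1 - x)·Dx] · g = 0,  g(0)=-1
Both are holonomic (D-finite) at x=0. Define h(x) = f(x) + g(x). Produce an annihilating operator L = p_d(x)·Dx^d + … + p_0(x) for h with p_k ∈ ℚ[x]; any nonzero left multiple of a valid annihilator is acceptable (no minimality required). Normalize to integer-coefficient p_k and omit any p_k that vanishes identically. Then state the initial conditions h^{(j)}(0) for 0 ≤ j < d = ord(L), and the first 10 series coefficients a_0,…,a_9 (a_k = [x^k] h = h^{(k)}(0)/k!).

f: a_k = 0, -3, 0, 9, 0, -243/5, 0, 2187/7, 0, -2187, …
g: a_k = -1, -1, -1, -1, -1, -1, -1, -1, -1, -1, …
Sum ⇒ L₀ = lclm(L_f,L_g) in ℚ(x)⟨Dx⟩.
L = (18 - 72·x - 486·x^2)·Dx + (-12 + 18·x + 180·x^2 - 486·x^3)·Dx^2 + (1 + 8·x + 72·x^3 - 81·x^4)·Dx^3  (order 3).
h: a_k = -1, -4, -1, 8, -1, -248/5, -1, 2180/7, -1, -2188, …
ICs: h(0) = -1, h′(0) = -4, h′′(0) = -2.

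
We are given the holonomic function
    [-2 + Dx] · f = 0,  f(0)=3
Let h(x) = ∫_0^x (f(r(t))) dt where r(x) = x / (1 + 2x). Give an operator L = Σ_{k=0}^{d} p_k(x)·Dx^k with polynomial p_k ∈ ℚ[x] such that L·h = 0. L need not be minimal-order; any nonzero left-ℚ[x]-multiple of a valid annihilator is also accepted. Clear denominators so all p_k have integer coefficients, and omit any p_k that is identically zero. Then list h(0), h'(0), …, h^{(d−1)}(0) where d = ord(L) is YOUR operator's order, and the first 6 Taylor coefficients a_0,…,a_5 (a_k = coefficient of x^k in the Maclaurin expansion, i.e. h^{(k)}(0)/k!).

f: a_k = 3, 6, 6, 4, 2, 4/5, …
Change of var in L_f (x↦r) gives L₀.
h=∫h₀ ⇒ L = L₀·Dx.
L = -2·Dx + (1 + 4·x + 4·x^2)·Dx^2  (order 2).
h: a_k = 0, 3, 3, -2, 1, 2/5, …
ICs: h(0) = 0, h′(0) = 3.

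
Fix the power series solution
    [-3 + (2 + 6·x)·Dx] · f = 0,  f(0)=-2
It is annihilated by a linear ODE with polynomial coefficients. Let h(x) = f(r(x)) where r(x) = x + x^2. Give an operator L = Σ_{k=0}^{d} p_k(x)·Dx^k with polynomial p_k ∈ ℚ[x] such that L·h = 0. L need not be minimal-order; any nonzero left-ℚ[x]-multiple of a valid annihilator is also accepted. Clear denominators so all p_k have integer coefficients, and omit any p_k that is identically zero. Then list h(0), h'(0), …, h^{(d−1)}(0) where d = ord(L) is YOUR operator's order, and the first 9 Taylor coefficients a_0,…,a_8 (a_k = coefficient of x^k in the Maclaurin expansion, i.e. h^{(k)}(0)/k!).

f: a_k = -2, -3, 9/4, -27/8, 405/64, -1701/128, 15309/512, -72171/1024, 2814669/16384, …
L₀ from L_f via x↦r, Dx↦r'^{-1}Dx.
L = (-3 - 6·x) + (2 + 6·x + 6·x^2)·Dx  (order 1).
h: a_k = -2, -3, -3/4, 9/8, -99/64, 243/128, -999/512, 1377/1024, 6237/16384, …
ICs: h(0) = -2.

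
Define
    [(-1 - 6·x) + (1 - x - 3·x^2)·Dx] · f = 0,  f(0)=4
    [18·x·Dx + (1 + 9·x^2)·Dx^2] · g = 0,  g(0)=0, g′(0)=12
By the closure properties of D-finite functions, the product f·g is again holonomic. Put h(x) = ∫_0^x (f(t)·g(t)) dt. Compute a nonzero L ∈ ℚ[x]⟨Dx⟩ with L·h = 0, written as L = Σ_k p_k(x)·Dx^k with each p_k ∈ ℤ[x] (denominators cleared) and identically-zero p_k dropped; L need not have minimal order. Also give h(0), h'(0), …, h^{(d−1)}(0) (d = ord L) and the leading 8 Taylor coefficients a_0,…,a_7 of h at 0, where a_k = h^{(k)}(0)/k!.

f: a_k = 4, 4, 16, 28, 76, 160, 388, 868, …
g: a_k = 0, 12, 0, -36, 0, 972/5, 0, -8748/7, …
L₀ := L_f ⊗_s L_g (sym. prod.), ord ≤ 2.
Integrate: L := L₀·Dx.
L = (6 + 18·x + 162·x^2)·Dx + (2 - 6·x + 36·x^2 + 162·x^3)·Dx^2 + (-1 + x - 6·x^2 + 9·x^3 + 27·x^4)·Dx^3  (order 3).
h: a_k = 0, 0, 24, 16, 12, 192/5, 928/5, 8448/35, …
ICs: h(0) = 0, h′(0) = 0, h′′(0) = 48.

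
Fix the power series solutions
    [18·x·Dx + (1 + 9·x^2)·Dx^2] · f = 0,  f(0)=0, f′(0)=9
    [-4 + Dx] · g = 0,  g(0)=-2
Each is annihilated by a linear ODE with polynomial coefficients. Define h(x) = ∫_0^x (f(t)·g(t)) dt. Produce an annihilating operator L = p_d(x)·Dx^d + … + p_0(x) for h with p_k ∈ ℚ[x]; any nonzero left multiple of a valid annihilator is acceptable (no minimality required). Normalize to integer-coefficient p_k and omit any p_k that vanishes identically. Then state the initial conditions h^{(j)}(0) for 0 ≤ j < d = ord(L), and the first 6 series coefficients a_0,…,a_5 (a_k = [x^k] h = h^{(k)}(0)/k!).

f: a_k = 0, 9, 0, -27, 0, 729/5, …
g: a_k = -2, -8, -16, -64/3, -64/3, -256/15, …
Product ⇒ symmetric product L₀, ord ≤ 2.
∫: right-multiply L₀ by Dx.
L = (16 - 72·x + 144·x^2)·Dx + (-8 + 18·x - 72·x^2)·Dx^2 + (1 + 9·x^2)·Dx^3  (order 3).
h: a_k = 0, 0, -9, -24, -45/2, 24/5, …
ICs: h(0) = 0, h′(0) = 0, h′′(0) = -18.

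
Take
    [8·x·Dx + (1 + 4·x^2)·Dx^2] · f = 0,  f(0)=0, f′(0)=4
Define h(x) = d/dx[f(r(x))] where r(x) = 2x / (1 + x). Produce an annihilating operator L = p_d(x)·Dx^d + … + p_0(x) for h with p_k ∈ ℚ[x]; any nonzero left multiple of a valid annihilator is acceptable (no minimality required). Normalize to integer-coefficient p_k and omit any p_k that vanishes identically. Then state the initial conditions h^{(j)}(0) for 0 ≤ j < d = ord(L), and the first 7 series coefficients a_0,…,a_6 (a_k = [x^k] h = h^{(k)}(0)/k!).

f: a_k = 0, 4, 0, -16/3, 0, 64/5, 0, …
h₀=f(r): pull back L_f along r ⇒ L₀.
Derive L from L₀ (diff closure).
L = (2 + 34·x) + (1 + 2·x + 17·x^2)·Dx  (order 1).
h: a_k = 8, -16, -104, 480, 808, -9776, 5816, …
ICs: h(0) = 8.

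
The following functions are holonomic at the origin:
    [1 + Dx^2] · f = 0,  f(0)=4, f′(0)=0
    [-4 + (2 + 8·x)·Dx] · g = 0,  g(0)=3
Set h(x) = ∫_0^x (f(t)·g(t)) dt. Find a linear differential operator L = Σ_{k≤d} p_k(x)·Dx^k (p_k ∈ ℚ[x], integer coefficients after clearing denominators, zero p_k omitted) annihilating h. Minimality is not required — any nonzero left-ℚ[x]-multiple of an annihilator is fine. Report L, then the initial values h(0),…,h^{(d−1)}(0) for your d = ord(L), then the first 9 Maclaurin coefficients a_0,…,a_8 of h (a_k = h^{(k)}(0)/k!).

f: a_k = 4, 0, -2, 0, 1/6, 0, -1/180, 0, 1/10080, …
g: a_k = 3, 6, -6, 12, -30, 84, -252, 792, -2574, …
Sym-product of L_f,L_g gives L₀ (≤ ord 2).
h=∫₀ˣh₀: take L = L₀·Dx.
L = (13 + 8·x + 16·x^2)·Dx + (-4 - 16·x)·Dx^2 + (1 + 8·x + 16·x^2)·Dx^3  (order 3).
h: a_k = 0, 12, 12, -10, 9, -43/2, 313/6, -56941/420, 90059/240, …
ICs: h(0) = 0, h′(0) = 12, h′′(0) = 24.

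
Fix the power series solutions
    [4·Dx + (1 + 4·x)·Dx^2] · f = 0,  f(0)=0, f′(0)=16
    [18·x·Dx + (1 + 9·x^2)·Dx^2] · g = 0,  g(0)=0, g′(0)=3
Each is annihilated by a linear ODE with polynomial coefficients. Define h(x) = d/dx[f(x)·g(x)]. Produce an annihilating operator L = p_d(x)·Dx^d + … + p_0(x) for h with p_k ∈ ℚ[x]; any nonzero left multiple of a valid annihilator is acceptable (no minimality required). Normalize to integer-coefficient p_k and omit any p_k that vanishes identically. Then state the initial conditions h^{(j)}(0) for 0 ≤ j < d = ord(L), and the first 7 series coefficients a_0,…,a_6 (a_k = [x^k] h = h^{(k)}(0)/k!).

L = (2448 + 17280·x + 76464·x^2 + 518400·x^3 + 1399680·x^4 + 2426112·x^5 + 1679616·x^7) + (452 + 10800·x + 98028·x^2 + 491184·x^3 + 1840320·x^4 + 4339008·x^5 + 6531840·x^6 + 1259712·x^7 + 5878656·x^8)·Dx + (136 + 1912·x + 18576·x^2 + 103608·x^3 + 389448·x^4 + 1100304·x^5 + 2239488·x^6 + 3277584·x^7 + 1259712·x^8 + 3359232·x^9)·Dx^2 + (13 + 176·x + 1234·x^2 + 6048·x^3 + 22833·x^4 + 68688·x^5 + 154224·x^6 + 279936·x^7 + 399492·x^8 + 209952·x^9 + 419904·x^10)·Dx^3  (order 3).
h: a_k = 0, 96, -288, 448, -2400, 74016/5, -260512/5, …
ICs: h(0) = 0, h′(0) = 96, h′′(0) = -576.

f: a_k = 0, 16, -32, 256/3, -256, 4096/5, -8192/3, …
g: a_k = 0, 3, 0, -9, 0, 243/5, 0, …
Sym-product of L_f,L_g gives L₀ (≤ ord 4).
h₀' ⇒ L via d/dx closure of L₀.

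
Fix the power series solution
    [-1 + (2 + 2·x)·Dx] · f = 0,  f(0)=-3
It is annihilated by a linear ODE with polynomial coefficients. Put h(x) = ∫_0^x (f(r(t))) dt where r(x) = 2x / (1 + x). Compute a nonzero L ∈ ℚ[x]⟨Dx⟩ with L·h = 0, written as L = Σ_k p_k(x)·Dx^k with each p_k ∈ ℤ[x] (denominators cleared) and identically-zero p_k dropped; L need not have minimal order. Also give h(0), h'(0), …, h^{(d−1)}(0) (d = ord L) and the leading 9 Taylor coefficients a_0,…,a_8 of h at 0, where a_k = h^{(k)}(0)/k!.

f: a_k = -3, -3/2, 3/8, -3/16, 15/128, -21/256, 63/1024, -99/2048, 1287/32768, …
h₀=f(r): pull back L_f along r ⇒ L₀.
h=∫₀ˣh₀: take L = L₀·Dx.
L = -Dx + (1 + 4·x + 3·x^2)·Dx^2  (order 2).
h: a_k = 0, -3, -3/2, 3/2, -15/8, 111/40, -75/16, 981/112, -2259/128, …
ICs: h(0) = 0, h′(0) = -3.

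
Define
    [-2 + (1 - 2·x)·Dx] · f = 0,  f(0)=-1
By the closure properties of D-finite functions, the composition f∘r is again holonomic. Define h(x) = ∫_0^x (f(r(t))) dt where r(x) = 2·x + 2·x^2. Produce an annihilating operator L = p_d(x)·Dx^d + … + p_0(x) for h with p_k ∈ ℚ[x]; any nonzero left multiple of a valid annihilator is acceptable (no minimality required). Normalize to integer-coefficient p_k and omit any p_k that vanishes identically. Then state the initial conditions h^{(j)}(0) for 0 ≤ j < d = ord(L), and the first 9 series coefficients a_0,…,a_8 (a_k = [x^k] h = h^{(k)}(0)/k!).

f: a_k = -1, -2, -4, -8, -16, -32, -64, -128, -256, …
Substitute x→r, Dx→(1/r')Dx; clear ⇒ L₀.
∫: right-multiply L₀ by Dx.
L = (4 + 8·x)·Dx + (-1 + 4·x + 4·x^2)·Dx^2  (order 2).
h: a_k = 0, -1, -2, -20/3, -24, -464/5, -1120/3, -10816/7, -6528, …
ICs: h(0) = 0, h′(0) = -1.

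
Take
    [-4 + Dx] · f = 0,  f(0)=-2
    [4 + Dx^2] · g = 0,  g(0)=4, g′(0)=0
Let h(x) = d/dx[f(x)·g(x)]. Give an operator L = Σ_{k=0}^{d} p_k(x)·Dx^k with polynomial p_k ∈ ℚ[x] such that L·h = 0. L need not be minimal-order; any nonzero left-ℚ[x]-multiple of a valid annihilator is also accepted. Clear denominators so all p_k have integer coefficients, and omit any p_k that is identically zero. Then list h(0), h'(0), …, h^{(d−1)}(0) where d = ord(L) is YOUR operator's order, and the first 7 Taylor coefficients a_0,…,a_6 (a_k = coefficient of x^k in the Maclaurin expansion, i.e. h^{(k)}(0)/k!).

L = 20 - 8·Dx + Dx^2  (order 2).
h: a_k = -32, -96, -64, 448/3, 1216/3, 2496/5, 17792/45, …
ICs: h(0) = -32, h′(0) = -96.

f: a_k = -2, -8, -16, -64/3, -64/3, -256/15, -512/45, …
g: a_k = 4, 0, -8, 0, 8/3, 0, -16/45, …
h₀=f·g: eliminate ⇒ L₀, order ≤ 1·2.
Differentiate: ansatz ord ≤ ord L₀ ⇒ L.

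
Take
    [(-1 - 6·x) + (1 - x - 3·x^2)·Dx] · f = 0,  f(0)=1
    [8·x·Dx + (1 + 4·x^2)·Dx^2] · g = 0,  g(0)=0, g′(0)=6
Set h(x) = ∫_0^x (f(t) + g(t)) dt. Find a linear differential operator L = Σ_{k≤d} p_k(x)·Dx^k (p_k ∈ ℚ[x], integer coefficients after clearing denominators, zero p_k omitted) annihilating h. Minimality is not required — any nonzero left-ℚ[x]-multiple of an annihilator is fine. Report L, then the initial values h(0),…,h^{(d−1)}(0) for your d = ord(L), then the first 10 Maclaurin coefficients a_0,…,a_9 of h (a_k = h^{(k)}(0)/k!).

L = (-32 + 128·x + 1488·x^2 + 2880·x^3 + 8424·x^4 + 2592·x^6)·Dx^2 + (25 + 160·x + 214·x^2 + 1188·x^3 + 2628·x^4 + 6264·x^5 + 432·x^6 + 2592·x^7)·Dx^3 + (-4 - 9·x - 54·x^2 + 66·x^3 + x^4 + 444·x^5 + 720·x^6 + 144·x^7 + 432·x^8)·Dx^4  (order 4).
h: a_k = 0, 1, 7/2, 4/3, -1/4, 19/5, 148/15, 97/7, 1135/56, 508/9, …
ICs: h(0) = 0, h′(0) = 1, h′′(0) = 7, h′′′(0) = 8.

f: a_k = 1, 1, 4, 7, 19, 40, 97, 217, 508, 1159, …
g: a_k = 0, 6, 0, -8, 0, 96/5, 0, -384/7, 0, 512/3, …
L₀ := lclm(L_f,L_g); ord L₀ ≤ 1+2.
h=∫₀ˣh₀: take L = L₀·Dx.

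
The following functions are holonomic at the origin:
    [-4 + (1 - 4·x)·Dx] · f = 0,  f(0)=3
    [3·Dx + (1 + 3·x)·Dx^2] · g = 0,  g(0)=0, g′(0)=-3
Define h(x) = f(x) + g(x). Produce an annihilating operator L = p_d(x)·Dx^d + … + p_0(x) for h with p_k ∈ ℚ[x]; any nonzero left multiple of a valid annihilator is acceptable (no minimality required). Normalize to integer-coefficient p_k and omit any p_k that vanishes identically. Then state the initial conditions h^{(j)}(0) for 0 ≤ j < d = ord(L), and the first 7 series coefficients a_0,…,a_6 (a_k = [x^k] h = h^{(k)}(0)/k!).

L = (432 + 288·x)·Dx + (78 + 720·x + 576·x^2)·Dx^2 + (-11 - x + 144·x^2 + 144·x^3)·Dx^3  (order 3).
h: a_k = 3, 9, 105/2, 183, 3153/4, 15117/5, 24819/2, …
ICs: h(0) = 3, h′(0) = 9, h′′(0) = 105.

f: a_k = 3, 12, 48, 192, 768, 3072, 12288, …
g: a_k = 0, -3, 9/2, -9, 81/4, -243/5, 243/2, …
h₀=f+g: left-lcm gives L₀, ord ≤ 3.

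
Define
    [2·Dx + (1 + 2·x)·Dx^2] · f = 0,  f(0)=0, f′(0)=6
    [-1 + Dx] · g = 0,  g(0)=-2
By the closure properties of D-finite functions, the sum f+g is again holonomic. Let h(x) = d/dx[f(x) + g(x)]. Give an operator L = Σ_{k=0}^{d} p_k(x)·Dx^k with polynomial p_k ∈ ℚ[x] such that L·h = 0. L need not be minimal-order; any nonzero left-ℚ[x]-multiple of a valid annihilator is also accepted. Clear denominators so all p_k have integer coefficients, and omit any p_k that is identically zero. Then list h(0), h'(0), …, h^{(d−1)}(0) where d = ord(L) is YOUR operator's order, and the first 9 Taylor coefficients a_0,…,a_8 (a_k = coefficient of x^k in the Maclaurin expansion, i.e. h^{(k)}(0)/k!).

L = (-10 - 4·x) + (7 - 4·x - 4·x^2)·Dx + (3 + 8·x + 4·x^2)·Dx^2  (order 2).
h: a_k = 4, -14, 23, -145/3, 1151/12, -11521/60, 138239/360, -1935361/2520, 30965759/20160, …
ICs: h(0) = 4, h′(0) = -14.

f: a_k = 0, 6, -6, 8, -12, 96/5, -32, 384/7, -96, …
g: a_k = -2, -2, -1, -1/3, -1/12, -1/60, -1/360, -1/2520, -1/20160, …
f+g: L₀ = lclm(L_f,L_g), ord ≤ 2+1.
h=h₀': d/dx-closure on L₀ ⇒ L.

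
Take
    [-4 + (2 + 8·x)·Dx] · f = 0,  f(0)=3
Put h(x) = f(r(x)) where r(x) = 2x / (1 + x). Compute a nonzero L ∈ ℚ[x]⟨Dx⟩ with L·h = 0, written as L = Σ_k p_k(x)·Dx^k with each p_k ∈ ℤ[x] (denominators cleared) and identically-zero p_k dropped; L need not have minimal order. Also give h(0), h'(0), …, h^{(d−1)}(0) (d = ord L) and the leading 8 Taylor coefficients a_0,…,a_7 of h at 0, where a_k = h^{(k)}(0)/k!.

L = -4 + (1 + 10·x + 9·x^2)·Dx  (order 1).
h: a_k = 3, 12, -36, 156, -852, 5292, -35460, 249660, …
ICs: h(0) = 3.

f: a_k = 3, 6, -6, 12, -30, 84, -252, 792, …
L₀ from L_f via x↦r, Dx↦r'^{-1}Dx.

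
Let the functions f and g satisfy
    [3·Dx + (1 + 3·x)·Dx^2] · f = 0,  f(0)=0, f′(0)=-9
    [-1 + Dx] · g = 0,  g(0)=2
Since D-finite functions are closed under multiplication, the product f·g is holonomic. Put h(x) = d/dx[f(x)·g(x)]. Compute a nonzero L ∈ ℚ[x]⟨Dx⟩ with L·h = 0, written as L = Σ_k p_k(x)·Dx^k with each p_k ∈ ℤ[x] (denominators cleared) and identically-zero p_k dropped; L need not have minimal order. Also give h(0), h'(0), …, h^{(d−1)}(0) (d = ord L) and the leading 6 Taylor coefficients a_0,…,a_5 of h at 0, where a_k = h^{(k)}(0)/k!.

L = (13 - 12·x + 9·x^2) + (-11 + 15·x - 18·x^2)·Dx + (-2 - 3·x + 9·x^2)·Dx^2  (order 2).
h: a_k = -18, 18, -108, 312, -3867/4, 11763/4, …
ICs: h(0) = -18, h′(0) = 18.

f: a_k = 0, -9, 27/2, -27, 243/4, -729/5, …
g: a_k = 2, 2, 1, 1/3, 1/12, 1/60, …
L₀ := L_f ⊗_s L_g (sym. prod.), ord ≤ 2.
Differentiate: ansatz ord ≤ ord L₀ ⇒ L.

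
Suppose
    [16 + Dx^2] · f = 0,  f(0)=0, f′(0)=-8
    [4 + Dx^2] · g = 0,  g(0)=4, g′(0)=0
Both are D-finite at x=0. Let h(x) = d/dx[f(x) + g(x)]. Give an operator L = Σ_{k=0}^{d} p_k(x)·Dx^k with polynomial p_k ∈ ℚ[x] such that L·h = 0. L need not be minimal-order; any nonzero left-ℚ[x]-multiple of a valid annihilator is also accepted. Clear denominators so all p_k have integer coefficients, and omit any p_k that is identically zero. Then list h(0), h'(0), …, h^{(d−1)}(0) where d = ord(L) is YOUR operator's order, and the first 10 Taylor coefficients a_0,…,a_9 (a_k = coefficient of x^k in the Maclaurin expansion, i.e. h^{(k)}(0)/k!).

L = 64 + 20·Dx^2 + Dx^4  (order 4).
h: a_k = -8, -16, 64, 32/3, -256/3, -32/15, 2048/45, 64/315, -4096/315, -32/2835, …
ICs: h(0) = -8, h′(0) = -16, h′′(0) = 128, h′′′(0) = 64.

f: a_k = 0, -8, 0, 64/3, 0, -256/15, 0, 2048/315, 0, -4096/2835, …
g: a_k = 4, 0, -8, 0, 8/3, 0, -16/45, 0, 8/315, 0, …
h₀=f+g: left-lcm gives L₀, ord ≤ 4.
h=h₀': d/dx-closure on L₀ ⇒ L.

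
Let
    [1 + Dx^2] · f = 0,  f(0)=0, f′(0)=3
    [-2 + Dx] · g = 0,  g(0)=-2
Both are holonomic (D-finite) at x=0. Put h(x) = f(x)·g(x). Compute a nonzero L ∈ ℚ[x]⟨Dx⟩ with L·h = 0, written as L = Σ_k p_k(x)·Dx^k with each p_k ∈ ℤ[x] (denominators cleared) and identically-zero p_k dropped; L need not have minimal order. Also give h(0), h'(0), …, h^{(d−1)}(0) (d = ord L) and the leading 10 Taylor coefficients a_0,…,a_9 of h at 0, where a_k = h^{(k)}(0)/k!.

f: a_k = 0, 3, 0, -1/2, 0, 1/40, 0, -1/1680, 0, 1/120960, …
g: a_k = -2, -4, -4, -8/3, -4/3, -8/15, -8/45, -16/315, -4/315, -8/2835, …
Sym-product of L_f,L_g gives L₀ (≤ ord 2).
L = 5 - 4·Dx + Dx^2  (order 2).
h: a_k = 0, -6, -12, -11, -6, -41/20, -11/30, 29/840, 1/20, 1199/60480, …
ICs: h(0) = 0, h′(0) = -6.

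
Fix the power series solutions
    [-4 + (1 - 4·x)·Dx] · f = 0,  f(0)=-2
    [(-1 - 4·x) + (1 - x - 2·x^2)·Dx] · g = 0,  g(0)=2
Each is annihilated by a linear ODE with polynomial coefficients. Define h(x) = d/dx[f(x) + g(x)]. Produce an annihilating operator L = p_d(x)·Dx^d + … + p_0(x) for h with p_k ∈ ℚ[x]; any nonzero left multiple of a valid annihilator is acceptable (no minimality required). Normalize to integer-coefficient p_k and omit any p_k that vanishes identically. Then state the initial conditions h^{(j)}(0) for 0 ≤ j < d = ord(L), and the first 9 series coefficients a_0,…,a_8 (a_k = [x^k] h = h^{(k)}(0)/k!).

f: a_k = -2, -8, -32, -128, -512, -2048, -8192, -32768, -131072, …
g: a_k = 2, 2, 6, 10, 22, 42, 86, 170, 342, …
f+g: L₀ = lclm(L_f,L_g), ord ≤ 1+1.
Differentiate: ansatz ord ≤ ord L₀ ⇒ L.
L = (168 + 192·x + 1728·x^2 - 768·x^3 + 768·x^4) + (-33 - 144·x + 264·x^2 + 1056·x^3 - 576·x^4 + 768·x^5)·Dx + (1 + 13·x - 100·x^2 + 120·x^3 + 40·x^4 - 64·x^5 + 128·x^6)·Dx^2  (order 2).
h: a_k = -6, -52, -354, -1960, -10030, -48636, -228186, -1045840, -4712454, …
ICs: h(0) = -6, h′(0) = -52.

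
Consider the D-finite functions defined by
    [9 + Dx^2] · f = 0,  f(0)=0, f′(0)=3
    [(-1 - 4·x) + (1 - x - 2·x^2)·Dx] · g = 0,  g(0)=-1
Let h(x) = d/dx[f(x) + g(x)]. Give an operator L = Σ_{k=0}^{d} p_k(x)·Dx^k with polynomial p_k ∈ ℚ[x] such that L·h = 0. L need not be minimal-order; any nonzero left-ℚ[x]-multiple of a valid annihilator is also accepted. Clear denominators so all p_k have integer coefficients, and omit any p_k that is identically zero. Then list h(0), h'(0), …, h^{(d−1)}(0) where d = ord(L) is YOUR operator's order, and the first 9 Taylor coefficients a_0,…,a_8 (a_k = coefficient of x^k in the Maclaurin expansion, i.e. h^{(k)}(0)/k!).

f: a_k = 0, 3, 0, -9/2, 0, 81/40, 0, -243/560, 0, …
g: a_k = -1, -1, -3, -5, -11, -21, -43, -85, -171, …
Weyl lclm of L_f,L_g ⇒ L₀ (ord ≤ 3).
Derive L from L₀ (diff closure).
L = (954 + 3600·x + 8154·x^2 + 4140·x^3 + 5760·x^4 + 3888·x^5 + 2592·x^6) + (-117 - 369·x + 585·x^2 + 747·x^3 + 90·x^4 + 828·x^5 + 1512·x^6 + 864·x^7)·Dx + (106 + 400·x + 906·x^2 + 460·x^3 + 640·x^4 + 432·x^5 + 288·x^6)·Dx^2 + (-13 - 41·x + 65·x^2 + 83·x^3 + 10·x^4 + 92·x^5 + 168·x^6 + 96·x^7)·Dx^3  (order 3).
h: a_k = 2, -6, -57/2, -44, -759/8, -258, -47843/80, -1368, -13746933/4480, …
ICs: h(0) = 2, h′(0) = -6, h′′(0) = -57.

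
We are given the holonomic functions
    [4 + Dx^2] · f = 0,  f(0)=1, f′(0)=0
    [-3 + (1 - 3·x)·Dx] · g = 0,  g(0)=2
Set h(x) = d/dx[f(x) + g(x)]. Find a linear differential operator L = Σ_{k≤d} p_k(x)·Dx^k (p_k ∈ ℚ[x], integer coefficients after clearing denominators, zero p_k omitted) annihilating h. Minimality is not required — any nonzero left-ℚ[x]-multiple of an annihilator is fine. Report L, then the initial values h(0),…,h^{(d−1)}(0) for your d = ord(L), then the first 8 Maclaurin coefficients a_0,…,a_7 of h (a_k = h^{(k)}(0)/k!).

L = (1344 - 288·x + 432·x^2) + (-116 + 396·x - 216·x^2 + 216·x^3)·Dx + (336 - 72·x + 108·x^2)·Dx^2 + (-29 + 99·x - 54·x^2 + 54·x^3)·Dx^3  (order 3).
h: a_k = 6, 32, 162, 1952/3, 2430, 131212/15, 30618, 33067456/315, …
ICs: h(0) = 6, h′(0) = 32, h′′(0) = 324.

f: a_k = 1, 0, -2, 0, 2/3, 0, -4/45, 0, …
g: a_k = 2, 6, 18, 54, 162, 486, 1458, 4374, …
Weyl lclm of L_f,L_g ⇒ L₀ (ord ≤ 3).
h₀' ⇒ L via d/dx closure of L₀.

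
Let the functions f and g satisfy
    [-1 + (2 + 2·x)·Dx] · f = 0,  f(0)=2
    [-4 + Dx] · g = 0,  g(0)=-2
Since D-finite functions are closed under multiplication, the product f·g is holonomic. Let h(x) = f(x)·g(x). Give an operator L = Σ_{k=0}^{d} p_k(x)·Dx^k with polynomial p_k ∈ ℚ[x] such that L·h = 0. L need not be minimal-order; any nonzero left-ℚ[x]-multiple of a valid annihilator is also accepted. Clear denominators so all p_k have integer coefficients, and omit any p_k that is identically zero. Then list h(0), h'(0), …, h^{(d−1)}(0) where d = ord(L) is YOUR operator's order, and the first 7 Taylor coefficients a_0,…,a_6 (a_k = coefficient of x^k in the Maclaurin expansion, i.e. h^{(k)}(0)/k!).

f: a_k = 2, 1, -1/4, 1/8, -5/64, 7/128, -21/512, …
g: a_k = -2, -8, -16, -64/3, -64/3, -256/15, -512/45, …
Sym-product of L_f,L_g gives L₀ (≤ ord 1).
L = (-9 - 8·x) + (2 + 2·x)·Dx  (order 1).
h: a_k = -4, -18, -79/2, -683/12, -1947/32, -49553/960, -417727/11520, …
ICs: h(0) = -4.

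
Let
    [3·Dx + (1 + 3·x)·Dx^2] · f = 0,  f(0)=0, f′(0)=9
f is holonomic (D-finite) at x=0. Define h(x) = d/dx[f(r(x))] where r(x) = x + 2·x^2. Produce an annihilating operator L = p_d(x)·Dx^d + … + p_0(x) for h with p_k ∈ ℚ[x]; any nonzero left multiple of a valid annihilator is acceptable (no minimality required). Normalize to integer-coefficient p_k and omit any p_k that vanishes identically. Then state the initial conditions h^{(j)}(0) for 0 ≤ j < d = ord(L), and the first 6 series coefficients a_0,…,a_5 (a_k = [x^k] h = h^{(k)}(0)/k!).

f: a_k = 0, 9, -27/2, 27, -243/4, 729/5, …
f∘r: x↦r, Dx↦Dx/r' in L_f ⇒ L₀.
h=h₀': d/dx-closure on L₀ ⇒ L.
L = (-1 + 12·x + 24·x^2) + (1 + 7·x + 18·x^2 + 24·x^3)·Dx  (order 1).
h: a_k = 9, 9, -81, 189, -81, -891, …
ICs: h(0) = 9.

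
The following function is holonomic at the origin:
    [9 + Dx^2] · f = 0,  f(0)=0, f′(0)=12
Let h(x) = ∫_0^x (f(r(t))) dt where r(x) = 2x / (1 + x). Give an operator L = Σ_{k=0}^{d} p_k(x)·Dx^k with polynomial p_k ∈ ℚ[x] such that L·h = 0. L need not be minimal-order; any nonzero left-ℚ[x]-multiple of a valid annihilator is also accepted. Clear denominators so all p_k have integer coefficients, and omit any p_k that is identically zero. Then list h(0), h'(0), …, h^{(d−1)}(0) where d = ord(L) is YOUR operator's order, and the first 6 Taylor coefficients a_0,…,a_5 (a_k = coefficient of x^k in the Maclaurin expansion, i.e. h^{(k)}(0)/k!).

L = 36·Dx + (2 + 6·x + 6·x^2 + 2·x^3)·Dx^2 + (1 + 4·x + 6·x^2 + 4·x^3 + x^4)·Dx^3  (order 3).
h: a_k = 0, 0, 12, -8, -30, 408/5, …
ICs: h(0) = 0, h′(0) = 0, h′′(0) = 24.

f: a_k = 0, 12, 0, -18, 0, 81/10, …
f∘r: x↦r, Dx↦Dx/r' in L_f ⇒ L₀.
Integrate: L := L₀·Dx.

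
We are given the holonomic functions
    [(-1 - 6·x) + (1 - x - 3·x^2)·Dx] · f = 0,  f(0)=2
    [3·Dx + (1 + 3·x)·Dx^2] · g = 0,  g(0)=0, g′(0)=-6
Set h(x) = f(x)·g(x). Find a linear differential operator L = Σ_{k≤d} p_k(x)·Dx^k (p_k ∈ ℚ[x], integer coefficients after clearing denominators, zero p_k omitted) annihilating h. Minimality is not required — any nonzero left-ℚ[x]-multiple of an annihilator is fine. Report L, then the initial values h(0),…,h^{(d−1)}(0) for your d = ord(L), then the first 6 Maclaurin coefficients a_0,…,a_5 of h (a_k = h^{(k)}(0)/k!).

f: a_k = 2, 2, 8, 14, 38, 80, …
g: a_k = 0, -6, 9, -18, 81/2, -486/5, …
L₀ := L_f ⊗_s L_g (sym. prod.), ord ≤ 2.
L = (9 + 36·x) + (-1 + 21·x + 45·x^2)·Dx + (-1 - 2·x + 6·x^2 + 9·x^3)·Dx^2  (order 2).
h: a_k = 0, -12, 6, -66, 33, -1797/5, …
ICs: h(0) = 0, h′(0) = -12.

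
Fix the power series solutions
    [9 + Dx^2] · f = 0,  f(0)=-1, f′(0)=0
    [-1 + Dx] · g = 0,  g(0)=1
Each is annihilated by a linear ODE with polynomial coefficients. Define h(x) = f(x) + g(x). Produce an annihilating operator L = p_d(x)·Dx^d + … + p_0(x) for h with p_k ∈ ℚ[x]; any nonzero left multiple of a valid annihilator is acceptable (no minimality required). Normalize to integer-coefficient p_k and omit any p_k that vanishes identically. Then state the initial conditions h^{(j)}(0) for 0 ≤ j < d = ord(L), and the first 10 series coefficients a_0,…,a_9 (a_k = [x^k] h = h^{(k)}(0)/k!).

L = -9 + 9·Dx - Dx^2 + Dx^3  (order 3).
h: a_k = 0, 1, 5, 1/6, -10/3, 1/120, 73/72, 1/5040, -41/252, 1/362880, …
ICs: h(0) = 0, h′(0) = 1, h′′(0) = 10.

f: a_k = -1, 0, 9/2, 0, -27/8, 0, 81/80, 0, -729/4480, 0, …
g: a_k = 1, 1, 1/2, 1/6, 1/24, 1/120, 1/720, 1/5040, 1/40320, 1/362880, …
h₀=f+g: left-lcm gives L₀, ord ≤ 3.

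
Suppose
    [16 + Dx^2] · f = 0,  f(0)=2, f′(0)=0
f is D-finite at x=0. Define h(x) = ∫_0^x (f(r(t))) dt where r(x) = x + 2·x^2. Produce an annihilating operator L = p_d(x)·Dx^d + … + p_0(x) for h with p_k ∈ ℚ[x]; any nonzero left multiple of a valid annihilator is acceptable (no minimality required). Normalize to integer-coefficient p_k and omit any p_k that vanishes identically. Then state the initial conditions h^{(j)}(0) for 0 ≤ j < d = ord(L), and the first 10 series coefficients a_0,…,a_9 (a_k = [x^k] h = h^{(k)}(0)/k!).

f: a_k = 2, 0, -16, 0, 64/3, 0, -512/45, 0, 1024/315, 0, …
L₀ from L_f via x↦r, Dx↦r'^{-1}Dx.
h=∫h₀ ⇒ L = L₀·Dx.
L = (16 + 192·x + 768·x^2 + 1024·x^3)·Dx - 4·Dx^2 + (1 + 4·x)·Dx^3  (order 3).
h: a_k = 0, 2, 0, -16/3, -16, -128/15, 256/9, 22528/315, 1024/15, -106496/2835, …
ICs: h(0) = 0, h′(0) = 2, h′′(0) = 0.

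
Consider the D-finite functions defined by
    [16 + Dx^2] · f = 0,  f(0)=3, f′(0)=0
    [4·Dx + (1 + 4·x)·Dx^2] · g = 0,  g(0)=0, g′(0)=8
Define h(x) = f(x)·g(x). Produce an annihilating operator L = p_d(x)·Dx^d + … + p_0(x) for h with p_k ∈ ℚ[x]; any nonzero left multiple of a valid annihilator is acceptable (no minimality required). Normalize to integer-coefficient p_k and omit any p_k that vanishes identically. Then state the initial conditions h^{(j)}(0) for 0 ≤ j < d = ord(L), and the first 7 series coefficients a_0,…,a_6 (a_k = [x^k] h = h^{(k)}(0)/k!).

f: a_k = 3, 0, -24, 0, 32, 0, -256/15, …
g: a_k = 0, 8, -16, 128/3, -128, 2048/5, -4096/3, …
f·g: L₀ = L_f ⊗_s L_g, ord ≤ 2·2.
L = (-768 + 6144·x + 77824·x^2 + 262144·x^3 + 262144·x^4) + (256 + 5120·x + 24576·x^2 + 32768·x^3)·Dx + (1280·x + 10752·x^2 + 32768·x^3 + 32768·x^4)·Dx^2 + (16 + 320·x + 1536·x^2 + 2048·x^3)·Dx^3 + (3 + 56·x + 368·x^2 + 1024·x^3 + 1024·x^4)·Dx^4  (order 4).
h: a_k = 0, 24, -48, -64, 0, 2304/5, -1536, …
ICs: h(0) = 0, h′(0) = 24, h′′(0) = -96, h′′′(0) = -384.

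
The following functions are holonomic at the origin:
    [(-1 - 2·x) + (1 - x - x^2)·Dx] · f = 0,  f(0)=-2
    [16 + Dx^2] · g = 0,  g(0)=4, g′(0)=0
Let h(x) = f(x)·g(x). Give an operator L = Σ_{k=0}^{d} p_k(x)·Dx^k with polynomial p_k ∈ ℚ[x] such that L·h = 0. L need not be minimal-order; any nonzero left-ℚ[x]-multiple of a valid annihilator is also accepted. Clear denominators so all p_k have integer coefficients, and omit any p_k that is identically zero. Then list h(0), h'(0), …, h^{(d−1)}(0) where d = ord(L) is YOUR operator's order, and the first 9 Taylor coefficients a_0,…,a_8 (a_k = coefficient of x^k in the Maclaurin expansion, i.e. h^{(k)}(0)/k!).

L = (-14 + 16·x + 16·x^2) + (2 + 4·x)·Dx + (-1 + x + x^2)·Dx^2  (order 2).
h: a_k = -8, -8, 48, 40, 8/3, 128/3, 4088/45, 6008/45, 22192/105, …
ICs: h(0) = -8, h′(0) = -8.

f: a_k = -2, -2, -4, -6, -10, -16, -26, -42, -68, …
g: a_k = 4, 0, -32, 0, 128/3, 0, -1024/45, 0, 2048/315, …
f·g: L₀ = L_f ⊗_s L_g, ord ≤ 1·2.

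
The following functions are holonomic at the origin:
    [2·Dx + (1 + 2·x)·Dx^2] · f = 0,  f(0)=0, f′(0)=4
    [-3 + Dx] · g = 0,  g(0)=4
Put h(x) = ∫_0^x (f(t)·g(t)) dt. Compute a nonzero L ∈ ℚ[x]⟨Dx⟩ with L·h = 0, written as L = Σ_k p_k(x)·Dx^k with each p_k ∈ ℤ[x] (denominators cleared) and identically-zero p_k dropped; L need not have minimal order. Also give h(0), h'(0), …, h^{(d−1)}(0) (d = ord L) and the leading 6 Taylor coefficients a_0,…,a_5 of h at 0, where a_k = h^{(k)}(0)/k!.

f: a_k = 0, 4, -4, 16/3, -8, 64/5, …
g: a_k = 4, 12, 18, 18, 27/2, 81/10, …
Sym-product of L_f,L_g gives L₀ (≤ ord 2).
Integrate: L := L₀·Dx.
L = (3 + 18·x)·Dx + (-4 - 12·x)·Dx^2 + (1 + 2·x)·Dx^3  (order 3).
h: a_k = 0, 0, 8, 32/3, 34/3, 32/5, …
ICs: h(0) = 0, h′(0) = 0, h′′(0) = 16.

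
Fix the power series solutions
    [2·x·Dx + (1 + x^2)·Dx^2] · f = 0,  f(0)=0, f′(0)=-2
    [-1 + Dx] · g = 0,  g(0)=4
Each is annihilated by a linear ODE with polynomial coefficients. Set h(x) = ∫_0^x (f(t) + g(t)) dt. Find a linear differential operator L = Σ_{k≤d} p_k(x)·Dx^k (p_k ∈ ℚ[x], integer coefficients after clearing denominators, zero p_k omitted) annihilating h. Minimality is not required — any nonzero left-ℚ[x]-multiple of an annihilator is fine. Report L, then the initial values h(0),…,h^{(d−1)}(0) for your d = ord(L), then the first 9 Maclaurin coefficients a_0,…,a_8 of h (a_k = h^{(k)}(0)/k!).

f: a_k = 0, -2, 0, 2/3, 0, -2/5, 0, 2/7, 0, …
g: a_k = 4, 4, 2, 2/3, 1/6, 1/30, 1/180, 1/1260, 1/10080, …
h₀=f+g: left-lcm gives L₀, ord ≤ 3.
Integrate: L := L₀·Dx.
L = (2 - 4·x - 2·x^2)·Dx^2 + (-3 + 3·x + x^2 - x^3)·Dx^3 + (1 + x + x^2 + x^3)·Dx^4  (order 4).
h: a_k = 0, 4, 1, 2/3, 1/3, 1/30, -11/180, 1/1260, 361/10080, …
ICs: h(0) = 0, h′(0) = 4, h′′(0) = 2, h′′′(0) = 4.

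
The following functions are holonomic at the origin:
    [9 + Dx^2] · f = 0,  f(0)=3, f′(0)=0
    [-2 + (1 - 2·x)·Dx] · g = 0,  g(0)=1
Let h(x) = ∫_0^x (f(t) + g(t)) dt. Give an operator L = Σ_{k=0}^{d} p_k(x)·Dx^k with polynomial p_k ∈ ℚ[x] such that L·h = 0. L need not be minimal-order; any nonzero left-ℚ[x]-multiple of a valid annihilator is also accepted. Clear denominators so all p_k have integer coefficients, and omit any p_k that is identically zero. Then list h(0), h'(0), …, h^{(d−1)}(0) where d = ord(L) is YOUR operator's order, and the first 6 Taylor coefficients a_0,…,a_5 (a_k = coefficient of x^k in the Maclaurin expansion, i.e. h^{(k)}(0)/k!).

L = (-594 + 648·x - 648·x^2)·Dx + (153 - 630·x + 972·x^2 - 648·x^3)·Dx^2 + (-66 + 72·x - 72·x^2)·Dx^3 + (17 - 70·x + 108·x^2 - 72·x^3)·Dx^4  (order 4).
h: a_k = 0, 4, 1, -19/6, 2, 209/40, …
ICs: h(0) = 0, h′(0) = 4, h′′(0) = 2, h′′′(0) = -19.

f: a_k = 3, 0, -27/2, 0, 81/8, 0, …
g: a_k = 1, 2, 4, 8, 16, 32, …
Weyl lclm of L_f,L_g ⇒ L₀ (ord ≤ 3).
h=∫₀ˣh₀: take L = L₀·Dx.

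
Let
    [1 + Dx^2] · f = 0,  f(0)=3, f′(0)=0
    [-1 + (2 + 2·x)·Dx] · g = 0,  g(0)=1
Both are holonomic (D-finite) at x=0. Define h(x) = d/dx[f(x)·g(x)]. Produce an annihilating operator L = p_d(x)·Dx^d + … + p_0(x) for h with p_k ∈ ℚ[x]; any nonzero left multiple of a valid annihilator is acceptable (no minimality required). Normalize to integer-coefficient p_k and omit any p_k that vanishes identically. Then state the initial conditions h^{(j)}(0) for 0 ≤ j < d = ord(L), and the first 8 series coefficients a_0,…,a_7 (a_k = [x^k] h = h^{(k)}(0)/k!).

f: a_k = 3, 0, -3/2, 0, 1/8, 0, -1/240, 0, …
g: a_k = 1, 1/2, -1/8, 1/16, -5/128, 7/256, -21/1024, 33/2048, …
Sym-product of L_f,L_g gives L₀ (≤ ord 2).
Derive L from L₀ (diff closure).
L = (53 + 144·x + 136·x^2 + 64·x^3 + 16·x^4) + (-4 - 36·x - 48·x^2 - 16·x^3)·Dx + (28 + 88·x + 108·x^2 + 64·x^3 + 16·x^4)·Dx^2  (order 2).
h: a_k = 3/2, -15/4, -27/16, 25/32, 65/256, -349/2560, 2807/30720, -44047/430080, …
ICs: h(0) = 3/2, h′(0) = -15/4.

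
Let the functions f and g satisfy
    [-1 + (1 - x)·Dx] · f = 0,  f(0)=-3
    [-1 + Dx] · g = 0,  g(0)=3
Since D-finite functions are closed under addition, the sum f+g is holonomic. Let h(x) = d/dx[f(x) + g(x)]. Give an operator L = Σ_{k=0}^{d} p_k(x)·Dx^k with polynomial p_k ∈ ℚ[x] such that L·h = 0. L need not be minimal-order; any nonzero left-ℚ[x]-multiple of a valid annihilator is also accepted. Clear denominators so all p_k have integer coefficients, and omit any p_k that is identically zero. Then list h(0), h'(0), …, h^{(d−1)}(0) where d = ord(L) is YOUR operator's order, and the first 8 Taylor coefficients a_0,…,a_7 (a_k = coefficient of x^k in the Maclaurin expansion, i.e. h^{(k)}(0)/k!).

L = (4 + 2·x) + (-5 - 2·x + x^2)·Dx + (1 - x^2)·Dx^2  (order 2).
h: a_k = 0, -3, -15/2, -23/2, -119/8, -719/40, -5039/240, -40319/1680, …
ICs: h(0) = 0, h′(0) = -3.

f: a_k = -3, -3, -3, -3, -3, -3, -3, -3, …
g: a_k = 3, 3, 3/2, 1/2, 1/8, 1/40, 1/240, 1/1680, …
Sum ⇒ L₀ = lclm(L_f,L_g) in ℚ(x)⟨Dx⟩.
h=h₀': d/dx-closure on L₀ ⇒ L.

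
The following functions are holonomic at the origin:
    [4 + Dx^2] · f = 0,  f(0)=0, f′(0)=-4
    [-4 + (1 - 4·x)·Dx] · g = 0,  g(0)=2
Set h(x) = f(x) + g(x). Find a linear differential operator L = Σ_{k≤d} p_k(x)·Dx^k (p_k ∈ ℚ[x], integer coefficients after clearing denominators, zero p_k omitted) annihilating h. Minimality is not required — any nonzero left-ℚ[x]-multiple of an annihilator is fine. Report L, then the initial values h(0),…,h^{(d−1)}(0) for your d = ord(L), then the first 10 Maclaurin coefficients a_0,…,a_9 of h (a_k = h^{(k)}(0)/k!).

L = (-400 + 128·x - 256·x^2) + (36 - 176·x + 192·x^2 - 256·x^3)·Dx + (-100 + 32·x - 64·x^2)·Dx^2 + (9 - 44·x + 48·x^2 - 64·x^3)·Dx^3  (order 3).
h: a_k = 2, 4, 32, 392/3, 512, 30712/15, 8192, 10321936/315, 131072, 1486356472/2835, …
ICs: h(0) = 2, h′(0) = 4, h′′(0) = 64.

f: a_k = 0, -4, 0, 8/3, 0, -8/15, 0, 16/315, 0, -8/2835, …
g: a_k = 2, 8, 32, 128, 512, 2048, 8192, 32768, 131072, 524288, …
L₀ := lclm(L_f,L_g); ord L₀ ≤ 2+1.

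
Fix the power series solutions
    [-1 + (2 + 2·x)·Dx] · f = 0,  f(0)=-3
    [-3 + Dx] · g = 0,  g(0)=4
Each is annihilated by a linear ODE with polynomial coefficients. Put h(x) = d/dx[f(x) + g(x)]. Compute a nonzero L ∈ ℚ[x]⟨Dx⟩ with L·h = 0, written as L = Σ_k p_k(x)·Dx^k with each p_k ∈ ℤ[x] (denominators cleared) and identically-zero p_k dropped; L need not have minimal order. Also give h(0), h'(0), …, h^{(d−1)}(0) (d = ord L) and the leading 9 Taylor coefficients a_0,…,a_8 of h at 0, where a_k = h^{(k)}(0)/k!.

f: a_k = -3, -3/2, 3/8, -3/16, 15/128, -21/256, 63/1024, -99/2048, 1287/32768, …
g: a_k = 4, 12, 18, 18, 27/2, 81/10, 81/20, 243/140, 729/1120, …
Weyl lclm of L_f,L_g ⇒ L₀ (ord ≤ 2).
h=h₀': d/dx-closure on L₀ ⇒ L.
L = (-27 - 18·x) + (-33 - 72·x - 36·x^2)·Dx + (14 + 26·x + 12·x^2)·Dx^2  (order 2).
h: a_k = 21/2, 147/4, 855/16, 1743/32, 10263/256, 63153/2560, 120951/10240, 791541/143360, 3803301/2293760, …
ICs: h(0) = 21/2, h′(0) = 147/4.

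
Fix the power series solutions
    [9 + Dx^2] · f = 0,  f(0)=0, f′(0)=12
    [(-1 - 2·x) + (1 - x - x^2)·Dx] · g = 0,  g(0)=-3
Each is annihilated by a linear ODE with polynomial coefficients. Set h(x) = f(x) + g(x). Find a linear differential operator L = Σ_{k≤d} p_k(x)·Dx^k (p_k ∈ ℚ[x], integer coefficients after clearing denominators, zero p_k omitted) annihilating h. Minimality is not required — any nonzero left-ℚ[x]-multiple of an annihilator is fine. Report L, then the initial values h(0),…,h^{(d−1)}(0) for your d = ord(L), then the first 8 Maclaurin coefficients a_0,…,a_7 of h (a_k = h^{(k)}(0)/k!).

L = (-243 - 432·x + 81·x^2 - 216·x^3 - 405·x^4 - 162·x^5) + (117 - 225·x - 36·x^2 + 297·x^3 - 54·x^4 - 243·x^5 - 81·x^6)·Dx + (-27 - 48·x + 9·x^2 - 24·x^3 - 45·x^4 - 18·x^5)·Dx^2 + (13 - 25·x - 4·x^2 + 33·x^3 - 6·x^4 - 27·x^5 - 9·x^6)·Dx^3  (order 3).
h: a_k = -3, 9, -6, -27, -15, -159/10, -39, -9063/140, …
ICs: h(0) = -3, h′(0) = 9, h′′(0) = -12.

f: a_k = 0, 12, 0, -18, 0, 81/10, 0, -243/140, …
g: a_k = -3, -3, -6, -9, -15, -24, -39, -63, …
Sum ⇒ L₀ = lclm(L_f,L_g) in ℚ(x)⟨Dx⟩.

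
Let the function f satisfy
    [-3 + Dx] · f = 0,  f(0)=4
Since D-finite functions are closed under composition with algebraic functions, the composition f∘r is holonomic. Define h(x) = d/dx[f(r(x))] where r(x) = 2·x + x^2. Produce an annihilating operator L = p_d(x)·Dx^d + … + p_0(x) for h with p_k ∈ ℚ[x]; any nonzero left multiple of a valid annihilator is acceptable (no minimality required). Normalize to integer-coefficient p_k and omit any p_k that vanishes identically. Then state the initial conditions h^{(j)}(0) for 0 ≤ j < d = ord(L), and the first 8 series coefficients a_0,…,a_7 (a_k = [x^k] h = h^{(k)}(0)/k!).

f: a_k = 4, 12, 18, 18, 27/2, 81/10, 81/20, 243/140, …
L₀ from L_f via x↦r, Dx↦r'^{-1}Dx.
Differentiate: ansatz ord ≤ ord L₀ ⇒ L.
L = (7 + 12·x + 6·x^2) + (-1 - x)·Dx  (order 1).
h: a_k = 24, 168, 648, 1800, 3996, 37476/5, 61452/5, 631044/35, …
ICs: h(0) = 24.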